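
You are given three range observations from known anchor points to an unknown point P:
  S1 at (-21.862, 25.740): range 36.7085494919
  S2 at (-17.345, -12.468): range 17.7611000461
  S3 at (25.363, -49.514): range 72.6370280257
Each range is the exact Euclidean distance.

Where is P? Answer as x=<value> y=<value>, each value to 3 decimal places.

x=-34.692 y=-8.654

eq1: (x + 21.862)² + (y − 25.740)² = 36.7085494919²
eq2: (x + 17.345)² + (y + 12.468)² = 17.7611000461²
eq3: (x − 25.363)² + (y + 49.514)² = 72.6370280257²
eq2−eq1, eq2−eq3 (x²,y² cancel):
  -9.034·x + 76.416·y = -347.866336
  85.416·x − 74.092·y = -2322.063250
det = -9.034·-74.092 − 76.416·85.416 = -5857.801928
x = (-347.866336·-74.092 − 76.416·-2322.063250) / -5857.801928 = -34.691664
y = (-9.034·-2322.063250 − -347.866336·85.416) / -5857.801928 = -8.653565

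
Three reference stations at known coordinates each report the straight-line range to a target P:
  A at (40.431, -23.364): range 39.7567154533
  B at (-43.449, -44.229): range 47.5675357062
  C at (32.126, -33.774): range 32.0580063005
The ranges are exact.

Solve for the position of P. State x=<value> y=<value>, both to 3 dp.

eq1: (x − 40.431)² + (y + 23.364)² = 39.7567154533²
eq2: (x + 43.449)² + (y + 44.229)² = 47.5675357062²
eq3: (x − 32.126)² + (y + 33.774)² = 32.0580063005²
eq2−eq1, eq2−eq3 (x²,y² cancel):
  167.760·x + 41.730·y = -981.403755
  151.150·x + 20.910·y = -436.302405
det = 167.760·20.910 − 41.730·151.150 = -2799.627900
x = (-981.403755·20.910 − 41.730·-436.302405) / -2799.627900 = 0.826629
y = (167.760·-436.302405 − -981.403755·151.150) / -2799.627900 = -26.841098

x=0.827 y=-26.841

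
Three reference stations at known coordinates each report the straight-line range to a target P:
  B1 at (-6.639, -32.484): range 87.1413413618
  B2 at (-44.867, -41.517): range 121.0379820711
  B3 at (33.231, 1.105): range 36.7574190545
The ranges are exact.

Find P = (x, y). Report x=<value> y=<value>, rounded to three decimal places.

x=49.784 y=33.924

eq1: (x + 6.639)² + (y + 32.484)² = 87.1413413618²
eq2: (x + 44.867)² + (y + 41.517)² = 121.0379820711²
eq3: (x − 33.231)² + (y − 1.105)² = 36.7574190545²
eq3−eq2, eq3−eq1 (x²,y² cancel):
  -156.196·x − 85.244·y = -10667.896656
  -79.740·x − 67.178·y = -6248.739328
det = -156.196·-67.178 − -85.244·-79.740 = 3695.578328
x = (-10667.896656·-67.178 − -85.244·-6248.739328) / 3695.578328 = 49.783934
y = (-156.196·-6248.739328 − -10667.896656·-79.740) / 3695.578328 = 33.924327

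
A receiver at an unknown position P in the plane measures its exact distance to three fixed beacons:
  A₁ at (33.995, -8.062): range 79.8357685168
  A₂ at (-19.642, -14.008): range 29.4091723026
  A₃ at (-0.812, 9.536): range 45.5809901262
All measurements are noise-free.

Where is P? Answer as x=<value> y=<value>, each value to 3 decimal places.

eq1: (x − 33.995)² + (y + 8.062)² = 79.8357685168²
eq2: (x + 19.642)² + (y + 14.008)² = 29.4091723026²
eq3: (x + 0.812)² + (y − 9.536)² = 45.5809901262²
eq2−eq3, eq2−eq1 (x²,y² cancel):
  37.660·x + 47.088·y = -1703.164833
  107.274·x + 11.892·y = -4870.226878
det = 37.660·11.892 − 47.088·107.274 = -4603.465392
x = (-1703.164833·11.892 − 47.088·-4870.226878) / -4603.465392 = -45.416917
y = (37.660·-4870.226878 − -1703.164833·107.274) / -4603.465392 = 0.153676

x=-45.417 y=0.154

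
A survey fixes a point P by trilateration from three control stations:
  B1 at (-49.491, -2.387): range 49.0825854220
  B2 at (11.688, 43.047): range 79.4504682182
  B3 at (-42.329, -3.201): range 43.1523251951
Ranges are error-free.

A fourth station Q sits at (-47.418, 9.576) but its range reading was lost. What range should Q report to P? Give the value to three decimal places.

eq1: (x + 49.491)² + (y + 2.387)² = 49.0825854220²
eq2: (x − 11.688)² + (y − 43.047)² = 79.4504682182²
eq3: (x + 42.329)² + (y + 3.201)² = 43.1523251951²
eq3−eq2, eq3−eq1 (x²,y² cancel):
  108.034·x + 92.496·y = -4262.590819
  -14.324·x + 1.628·y = 106.089186
det = 108.034·1.628 − 92.496·-14.324 = 1500.792056
x = (-4262.590819·1.628 − 92.496·106.089186) / 1500.792056 = -11.162321
y = (108.034·106.089186 − -4262.590819·-14.324) / 1500.792056 = -33.046625
|P − Q| = √((-11.162321 − -47.418)² + (-33.046625 − 9.576)²) = 55.956790

55.957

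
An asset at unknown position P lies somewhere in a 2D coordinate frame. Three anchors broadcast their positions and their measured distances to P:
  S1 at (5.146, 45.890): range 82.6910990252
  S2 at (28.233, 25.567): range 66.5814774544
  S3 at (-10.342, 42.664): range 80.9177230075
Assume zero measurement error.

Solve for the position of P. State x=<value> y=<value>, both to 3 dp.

eq1: (x − 5.146)² + (y − 45.890)² = 82.6910990252²
eq2: (x − 28.233)² + (y − 25.567)² = 66.5814774544²
eq3: (x + 10.342)² + (y − 42.664)² = 80.9177230075²
eq3−eq1, eq3−eq2 (x²,y² cancel):
  30.976·x + 6.452·y = -84.940405
  77.150·x − 34.194·y = 1638.184675
det = 30.976·-34.194 − 6.452·77.150 = -1556.965144
x = (-84.940405·-34.194 − 6.452·1638.184675) / -1556.965144 = 4.923113
y = (30.976·1638.184675 − -84.940405·77.150) / -1556.965144 = -36.800799

x=4.923 y=-36.801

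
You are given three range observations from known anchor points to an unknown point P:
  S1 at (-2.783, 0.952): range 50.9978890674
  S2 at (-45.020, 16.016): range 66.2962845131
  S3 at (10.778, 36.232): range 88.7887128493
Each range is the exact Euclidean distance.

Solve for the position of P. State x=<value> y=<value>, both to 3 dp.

eq1: (x + 2.783)² + (y − 0.952)² = 50.9978890674²
eq2: (x + 45.020)² + (y − 16.016)² = 66.2962845131²
eq3: (x − 10.778)² + (y − 36.232)² = 88.7887128493²
eq1−eq3, eq1−eq2 (x²,y² cancel):
  27.122·x + 70.560·y = -3862.379125
  -84.474·x + 30.128·y = 480.248612
det = 27.122·30.128 − 70.560·-84.474 = 6777.617056
x = (-3862.379125·30.128 − 70.560·480.248612) / 6777.617056 = -22.168868
y = (27.122·480.248612 − -3862.379125·-84.474) / 6777.617056 = -46.217617

x=-22.169 y=-46.218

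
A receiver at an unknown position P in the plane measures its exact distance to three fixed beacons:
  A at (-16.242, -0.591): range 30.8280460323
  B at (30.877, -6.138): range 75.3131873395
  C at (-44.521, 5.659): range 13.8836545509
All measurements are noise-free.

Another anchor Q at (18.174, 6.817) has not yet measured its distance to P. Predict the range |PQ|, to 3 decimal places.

59.573

eq1: (x + 16.242)² + (y + 0.591)² = 30.8280460323²
eq2: (x − 30.877)² + (y + 6.138)² = 75.3131873395²
eq3: (x + 44.521)² + (y − 5.659)² = 13.8836545509²
eq3−eq2, eq3−eq1 (x²,y² cancel):
  150.796·x − 23.594·y = -6502.399873
  56.558·x − 12.500·y = -2507.604435
det = 150.796·-12.500 − -23.594·56.558 = -550.520548
x = (-6502.399873·-12.500 − -23.594·-2507.604435) / -550.520548 = -40.172123
y = (150.796·-2507.604435 − -6502.399873·56.558) / -550.520548 = 18.843959
|P − Q| = √((-40.172123 − 18.174)² + (18.843959 − 6.817)²) = 59.572794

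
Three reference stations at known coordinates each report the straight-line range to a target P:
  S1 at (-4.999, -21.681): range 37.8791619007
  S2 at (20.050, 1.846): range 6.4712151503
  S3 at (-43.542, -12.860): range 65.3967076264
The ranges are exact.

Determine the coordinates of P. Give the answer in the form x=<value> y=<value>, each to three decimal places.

x=18.403 y=8.104

eq1: (x + 4.999)² + (y + 21.681)² = 37.8791619007²
eq2: (x − 20.050)² + (y − 1.846)² = 6.4712151503²
eq3: (x + 43.542)² + (y + 12.860)² = 65.3967076264²
eq3−eq2, eq3−eq1 (x²,y² cancel):
  127.184·x + 29.412·y = 2578.977595
  77.086·x − 17.642·y = 1275.668860
det = 127.184·-17.642 − 29.412·77.086 = -4511.033560
x = (2578.977595·-17.642 − 29.412·1275.668860) / -4511.033560 = 18.403387
y = (127.184·1275.668860 − 2578.977595·77.086) / -4511.033560 = 8.104218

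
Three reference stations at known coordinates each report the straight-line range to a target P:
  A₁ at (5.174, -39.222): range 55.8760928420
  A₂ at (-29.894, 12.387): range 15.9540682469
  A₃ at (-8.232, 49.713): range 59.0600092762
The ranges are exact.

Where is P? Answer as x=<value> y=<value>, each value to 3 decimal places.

eq1: (x − 5.174)² + (y + 39.222)² = 55.8760928420²
eq2: (x + 29.894)² + (y − 12.387)² = 15.9540682469²
eq3: (x + 8.232)² + (y − 49.713)² = 59.0600092762²
eq3−eq2, eq3−eq1 (x²,y² cancel):
  -43.324·x − 74.652·y = 1741.493214
  26.812·x − 177.870·y = -608.065689
det = -43.324·-177.870 − -74.652·26.812 = 9707.609304
x = (1741.493214·-177.870 − -74.652·-608.065689) / 9707.609304 = -36.584983
y = (-43.324·-608.065689 − 1741.493214·26.812) / 9707.609304 = -2.096199

x=-36.585 y=-2.096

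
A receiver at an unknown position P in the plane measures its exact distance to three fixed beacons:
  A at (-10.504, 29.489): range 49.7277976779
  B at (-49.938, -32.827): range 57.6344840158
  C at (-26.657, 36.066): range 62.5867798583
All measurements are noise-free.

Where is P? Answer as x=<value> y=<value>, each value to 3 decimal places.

eq1: (x + 10.504)² + (y − 29.489)² = 49.7277976779²
eq2: (x + 49.938)² + (y + 32.827)² = 57.6344840158²
eq3: (x + 26.657)² + (y − 36.066)² = 62.5867798583²
eq2−eq1, eq2−eq3 (x²,y² cancel):
  78.868·x + 124.632·y = -1742.600750
  46.562·x + 137.786·y = -2155.435033
det = 78.868·137.786 − 124.632·46.562 = 5063.791064
x = (-1742.600750·137.786 − 124.632·-2155.435033) / 5063.791064 = 5.634157
y = (78.868·-2155.435033 − -1742.600750·46.562) / 5063.791064 = -17.547303

x=5.634 y=-17.547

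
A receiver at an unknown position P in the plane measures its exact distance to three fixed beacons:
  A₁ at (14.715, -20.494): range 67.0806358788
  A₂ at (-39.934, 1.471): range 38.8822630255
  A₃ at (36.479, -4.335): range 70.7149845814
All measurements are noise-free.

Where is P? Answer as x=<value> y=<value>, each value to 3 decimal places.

eq1: (x − 14.715)² + (y + 20.494)² = 67.0806358788²
eq2: (x + 39.934)² + (y − 1.471)² = 38.8822630255²
eq3: (x − 36.479)² + (y + 4.335)² = 70.7149845814²
eq3−eq2, eq3−eq1 (x²,y² cancel):
  -152.826·x + 11.612·y = 3736.157197
  -43.528·x − 32.318·y = -212.177071
det = -152.826·-32.318 − 11.612·-43.528 = 5444.477804
x = (3736.157197·-32.318 − 11.612·-212.177071) / 5444.477804 = -21.725009
y = (-152.826·-212.177071 − 3736.157197·-43.528) / 5444.477804 = 35.825956

x=-21.725 y=35.826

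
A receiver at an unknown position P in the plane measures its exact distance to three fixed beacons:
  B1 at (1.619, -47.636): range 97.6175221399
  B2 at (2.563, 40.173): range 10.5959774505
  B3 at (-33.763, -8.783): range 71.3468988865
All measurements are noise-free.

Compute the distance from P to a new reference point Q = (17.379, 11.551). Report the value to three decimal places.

eq1: (x − 1.619)² + (y + 47.636)² = 97.6175221399²
eq2: (x − 2.563)² + (y − 40.173)² = 10.5959774505²
eq3: (x + 33.763)² + (y + 8.783)² = 71.3468988865²
eq2−eq3, eq2−eq1 (x²,y² cancel):
  -72.652·x − 97.912·y = -5381.462883
  -1.888·x − 175.618·y = -8765.535132
det = -72.652·-175.618 − -97.912·-1.888 = 12574.141080
x = (-5381.462883·-175.618 − -97.912·-8765.535132) / 12574.141080 = 6.905495
y = (-72.652·-8765.535132 − -5381.462883·-1.888) / 12574.141080 = 49.838271
|P − Q| = √((6.905495 − 17.379)² + (49.838271 − 11.551)²) = 39.693947

39.694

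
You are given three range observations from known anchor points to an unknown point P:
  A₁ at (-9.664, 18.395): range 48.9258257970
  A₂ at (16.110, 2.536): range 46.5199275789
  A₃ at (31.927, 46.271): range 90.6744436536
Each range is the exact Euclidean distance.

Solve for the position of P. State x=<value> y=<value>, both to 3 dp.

x=-17.189 y=-29.949

eq1: (x + 9.664)² + (y − 18.395)² = 48.9258257970²
eq2: (x − 16.110)² + (y − 2.536)² = 46.5199275789²
eq3: (x − 31.927)² + (y − 46.271)² = 90.6744436536²
eq2−eq3, eq2−eq1 (x²,y² cancel):
  31.634·x + 87.470·y = -3163.375696
  -51.548·x + 31.718·y = -63.827243
det = 31.634·31.718 − 87.470·-51.548 = 5512.270772
x = (-3163.375696·31.718 − 87.470·-63.827243) / 5512.270772 = -17.189464
y = (31.634·-63.827243 − -3163.375696·-51.548) / 5512.270772 = -29.948602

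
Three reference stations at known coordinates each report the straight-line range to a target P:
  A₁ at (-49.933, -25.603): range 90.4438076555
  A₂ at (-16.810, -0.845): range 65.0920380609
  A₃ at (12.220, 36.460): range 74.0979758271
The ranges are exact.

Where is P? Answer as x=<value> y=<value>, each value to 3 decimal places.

eq1: (x + 49.933)² + (y + 25.603)² = 90.4438076555²
eq2: (x + 16.810)² + (y + 0.845)² = 65.0920380609²
eq3: (x − 12.220)² + (y − 36.460)² = 74.0979758271²
eq1−eq2, eq1−eq3 (x²,y² cancel):
  66.246·x + 49.516·y = 1077.580951
  124.306·x + 124.126·y = 1019.414224
det = 66.246·124.126 − 49.516·124.306 = 2067.715100
x = (1077.580951·124.126 − 49.516·1019.414224) / 2067.715100 = 40.275616
y = (66.246·1019.414224 − 1077.580951·124.306) / 2067.715100 = -32.121284

x=40.276 y=-32.121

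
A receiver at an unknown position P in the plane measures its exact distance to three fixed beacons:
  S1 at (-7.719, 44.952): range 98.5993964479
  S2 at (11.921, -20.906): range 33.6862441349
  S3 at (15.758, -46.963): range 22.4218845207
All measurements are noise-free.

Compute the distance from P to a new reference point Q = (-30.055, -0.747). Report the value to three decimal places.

eq1: (x + 7.719)² + (y − 44.952)² = 98.5993964479²
eq2: (x − 11.921)² + (y + 20.906)² = 33.6862441349²
eq3: (x − 15.758)² + (y + 46.963)² = 22.4218845207²
eq3−eq1, eq3−eq2 (x²,y² cancel):
  -46.954·x + 183.830·y = -9592.672742
  -7.674·x + 52.114·y = -2506.688994
det = -46.954·52.114 − 183.830·-7.674 = -1036.249336
x = (-9592.672742·52.114 − 183.830·-2506.688994) / -1036.249336 = 37.739864
y = (-46.954·-2506.688994 − -9592.672742·-7.674) / -1036.249336 = -42.542758
|P − Q| = √((37.739864 − -30.055)² + (-42.542758 − -0.747)²) = 79.643135

79.643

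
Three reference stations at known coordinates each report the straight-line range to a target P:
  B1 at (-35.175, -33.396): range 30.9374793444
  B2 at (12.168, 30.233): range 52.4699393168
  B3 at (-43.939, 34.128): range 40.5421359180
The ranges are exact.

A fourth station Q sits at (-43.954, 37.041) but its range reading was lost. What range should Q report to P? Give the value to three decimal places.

43.248

eq1: (x + 35.175)² + (y + 33.396)² = 30.9374793444²
eq2: (x − 12.168)² + (y − 30.233)² = 52.4699393168²
eq3: (x + 43.939)² + (y − 34.128)² = 40.5421359180²
eq3−eq1, eq3−eq2 (x²,y² cancel):
  17.528·x − 135.048·y = -56.245507
  112.214·x − 7.790·y = -3142.691339
det = 17.528·-7.790 − -135.048·112.214 = 15017.733152
x = (-56.245507·-7.790 − -135.048·-3142.691339) / 15017.733152 = -28.231693
y = (17.528·-3142.691339 − -56.245507·112.214) / 15017.733152 = -3.247731
|P − Q| = √((-28.231693 − -43.954)² + (-3.247731 − 37.041)²) = 43.247807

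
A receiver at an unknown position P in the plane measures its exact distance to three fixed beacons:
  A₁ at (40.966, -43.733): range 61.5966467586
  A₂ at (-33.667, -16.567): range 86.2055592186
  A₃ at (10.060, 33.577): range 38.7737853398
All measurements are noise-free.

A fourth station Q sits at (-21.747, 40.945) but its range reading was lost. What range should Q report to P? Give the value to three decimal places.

eq1: (x − 40.966)² + (y + 43.733)² = 61.5966467586²
eq2: (x + 33.667)² + (y + 16.567)² = 86.2055592186²
eq3: (x − 10.060)² + (y − 33.577)² = 38.7737853398²
eq1−eq2, eq1−eq3 (x²,y² cancel):
  -149.266·x + 54.332·y = -5820.107615
  -61.812·x + 154.620·y = -71.429454
det = -149.266·154.620 − 54.332·-61.812 = -19721.139336
x = (-5820.107615·154.620 − 54.332·-71.429454) / -19721.139336 = 45.434704
y = (-149.266·-71.429454 − -5820.107615·-61.812) / -19721.139336 = 17.701335
|P − Q| = √((45.434704 − -21.747)² + (17.701335 − 40.945)²) = 71.089024

71.089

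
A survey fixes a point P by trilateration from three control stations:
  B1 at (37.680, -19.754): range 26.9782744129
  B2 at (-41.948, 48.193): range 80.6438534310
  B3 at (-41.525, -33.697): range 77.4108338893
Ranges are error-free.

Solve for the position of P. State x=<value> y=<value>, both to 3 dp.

eq1: (x − 37.680)² + (y + 19.754)² = 26.9782744129²
eq2: (x + 41.948)² + (y − 48.193)² = 80.6438534310²
eq3: (x + 41.525)² + (y + 33.697)² = 77.4108338893²
eq1−eq3, eq1−eq2 (x²,y² cancel):
  -158.410·x − 27.886·y = -4214.799395
  -159.256·x + 135.894·y = -3503.406769
det = -158.410·135.894 − -27.886·-159.256 = -25967.981356
x = (-4214.799395·135.894 − -27.886·-3503.406769) / -25967.981356 = 25.818794
y = (-158.410·-3503.406769 − -4214.799395·-159.256) / -25967.981356 = 4.476953

x=25.819 y=4.477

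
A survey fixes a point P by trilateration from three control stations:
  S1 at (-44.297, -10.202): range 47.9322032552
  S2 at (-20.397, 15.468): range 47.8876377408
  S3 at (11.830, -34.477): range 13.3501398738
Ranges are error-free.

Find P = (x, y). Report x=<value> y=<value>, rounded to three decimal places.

x=0.326 y=-27.704

eq1: (x + 44.297)² + (y + 10.202)² = 47.9322032552²
eq2: (x + 20.397)² + (y − 15.468)² = 47.8876377408²
eq3: (x − 11.830)² + (y + 34.477)² = 13.3501398738²
eq3−eq1, eq3−eq2 (x²,y² cancel):
  -112.254·x + 48.550·y = -1381.577290
  -64.454·x + 99.890·y = -2788.315410
det = -112.254·99.890 − 48.550·-64.454 = -8083.810360
x = (-1381.577290·99.890 − 48.550·-2788.315410) / -8083.810360 = 0.325718
y = (-112.254·-2788.315410 − -1381.577290·-64.454) / -8083.810360 = -27.703690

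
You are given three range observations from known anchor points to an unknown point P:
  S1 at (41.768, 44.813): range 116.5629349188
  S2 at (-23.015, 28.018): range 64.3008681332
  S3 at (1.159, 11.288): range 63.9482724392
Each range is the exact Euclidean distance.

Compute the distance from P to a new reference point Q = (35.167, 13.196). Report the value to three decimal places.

92.790

eq1: (x − 41.768)² + (y − 44.813)² = 116.5629349188²
eq2: (x + 23.015)² + (y − 28.018)² = 64.3008681332²
eq3: (x − 1.159)² + (y − 11.288)² = 63.9482724392²
eq1−eq3, eq1−eq2 (x²,y² cancel):
  -81.218·x − 67.050·y = 5873.527681
  -129.566·x − 33.590·y = 7014.243910
det = -81.218·-33.590 − -67.050·-129.566 = -5959.287680
x = (5873.527681·-33.590 − -67.050·7014.243910) / -5959.287680 = -45.813069
y = (-81.218·7014.243910 − 5873.527681·-129.566) / -5959.287680 = -32.105620
|P − Q| = √((-45.813069 − 35.167)² + (-32.105620 − 13.196)²) = 92.790131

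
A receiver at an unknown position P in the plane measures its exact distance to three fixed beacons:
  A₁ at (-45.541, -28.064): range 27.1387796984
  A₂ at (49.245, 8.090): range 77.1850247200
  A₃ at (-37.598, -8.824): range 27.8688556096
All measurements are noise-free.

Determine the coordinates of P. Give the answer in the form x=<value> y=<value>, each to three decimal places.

x=-18.420 y=-29.045

eq1: (x + 45.541)² + (y + 28.064)² = 27.1387796984²
eq2: (x − 49.245)² + (y − 8.090)² = 77.1850247200²
eq3: (x + 37.598)² + (y + 8.824)² = 27.8688556096²
eq1−eq3, eq1−eq2 (x²,y² cancel):
  15.886·x + 38.480·y = -1410.257946
  189.572·x + 72.308·y = -5592.067330
det = 15.886·72.308 − 38.480·189.572 = -6146.045672
x = (-1410.257946·72.308 − 38.480·-5592.067330) / -6146.045672 = -18.419944
y = (15.886·-5592.067330 − -1410.257946·189.572) / -6146.045672 = -29.044665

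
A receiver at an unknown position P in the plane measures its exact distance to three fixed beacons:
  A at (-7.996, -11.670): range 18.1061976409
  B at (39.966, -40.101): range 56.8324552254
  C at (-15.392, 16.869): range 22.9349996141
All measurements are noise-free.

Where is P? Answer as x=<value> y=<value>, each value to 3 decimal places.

eq1: (x + 7.996)² + (y + 11.670)² = 18.1061976409²
eq2: (x − 39.966)² + (y + 40.101)² = 56.8324552254²
eq3: (x + 15.392)² + (y − 16.869)² = 22.9349996141²
eq3−eq2, eq3−eq1 (x²,y² cancel):
  110.716·x − 113.940·y = -20.019228
  14.792·x − 57.078·y = -123.172095
det = 110.716·-57.078 − -113.940·14.792 = -4634.047368
x = (-20.019228·-57.078 − -113.940·-123.172095) / -4634.047368 = 2.781925
y = (110.716·-123.172095 − -20.019228·14.792) / -4634.047368 = 2.878908

x=2.782 y=2.879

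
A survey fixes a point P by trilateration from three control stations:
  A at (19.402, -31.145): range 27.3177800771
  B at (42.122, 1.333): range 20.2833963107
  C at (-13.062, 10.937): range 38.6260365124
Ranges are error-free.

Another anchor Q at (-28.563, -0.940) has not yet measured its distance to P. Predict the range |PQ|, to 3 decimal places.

eq1: (x − 19.402)² + (y + 31.145)² = 27.3177800771²
eq2: (x − 42.122)² + (y − 1.333)² = 20.2833963107²
eq3: (x + 13.062)² + (y − 10.937)² = 38.6260365124²
eq1−eq3, eq1−eq2 (x²,y² cancel):
  -64.928·x + 84.164·y = -1801.924404
  45.440·x + 64.956·y = 764.436086
det = -64.928·64.956 − 84.164·45.440 = -8041.875328
x = (-1801.924404·64.956 − 84.164·764.436086) / -8041.875328 = 22.554913
y = (-64.928·764.436086 − -1801.924404·45.440) / -8041.875328 = -4.009778
|P − Q| = √((22.554913 − -28.563)² + (-4.009778 − -0.940)²) = 51.210005

51.210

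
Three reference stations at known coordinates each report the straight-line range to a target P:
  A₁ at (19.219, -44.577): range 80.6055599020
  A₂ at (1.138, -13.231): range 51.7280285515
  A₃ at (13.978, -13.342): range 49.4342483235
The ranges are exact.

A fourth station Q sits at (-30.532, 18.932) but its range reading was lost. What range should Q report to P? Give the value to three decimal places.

eq1: (x − 19.219)² + (y + 44.577)² = 80.6055599020²
eq2: (x − 1.138)² + (y + 13.231)² = 51.7280285515²
eq3: (x − 13.978)² + (y + 13.342)² = 49.4342483235²
eq3−eq1, eq3−eq2 (x²,y² cancel):
  10.482·x − 62.470·y = -2070.425938
  -25.680·x + 0.222·y = -429.083074
det = 10.482·0.222 − -62.470·-25.680 = -1601.902596
x = (-2070.425938·0.222 − -62.470·-429.083074) / -1601.902596 = 17.020045
y = (10.482·-429.083074 − -2070.425938·-25.680) / -1601.902596 = 35.998560
|P − Q| = √((17.020045 − -30.532)² + (35.998560 − 18.932)²) = 50.521920

50.522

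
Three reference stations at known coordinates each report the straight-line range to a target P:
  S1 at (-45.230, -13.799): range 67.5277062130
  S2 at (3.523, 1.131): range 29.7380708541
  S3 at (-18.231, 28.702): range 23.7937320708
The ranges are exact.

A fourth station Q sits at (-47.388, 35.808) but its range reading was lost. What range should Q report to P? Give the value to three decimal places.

53.094

eq1: (x + 45.230)² + (y + 13.799)² = 67.5277062130²
eq2: (x − 3.523)² + (y − 1.131)² = 29.7380708541²
eq3: (x + 18.231)² + (y − 28.702)² = 23.7937320708²
eq1−eq3, eq1−eq2 (x²,y² cancel):
  53.998·x + 85.002·y = 2913.858285
  97.506·x + 29.860·y = 1453.163637
det = 53.998·29.860 − 85.002·97.506 = -6675.824732
x = (2913.858285·29.860 − 85.002·1453.163637) / -6675.824732 = 5.469587
y = (53.998·1453.163637 − 2913.858285·97.506) / -6675.824732 = 30.805293
|P − Q| = √((5.469587 − -47.388)² + (30.805293 − 35.808)²) = 53.093800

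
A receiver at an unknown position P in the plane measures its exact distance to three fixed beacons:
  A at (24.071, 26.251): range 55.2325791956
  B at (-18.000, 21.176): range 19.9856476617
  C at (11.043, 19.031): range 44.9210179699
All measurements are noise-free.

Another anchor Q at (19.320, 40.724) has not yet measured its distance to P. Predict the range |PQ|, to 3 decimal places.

eq1: (x − 24.071)² + (y − 26.251)² = 55.2325791956²
eq2: (x + 18.000)² + (y − 21.176)² = 19.9856476617²
eq3: (x − 11.043)² + (y − 19.031)² = 44.9210179699²
eq2−eq3, eq2−eq1 (x²,y² cancel):
  58.086·x − 4.290·y = -1906.767909
  84.142·x + 10.150·y = -2155.106626
det = 58.086·10.150 − -4.290·84.142 = 950.542080
x = (-1906.767909·10.150 − -4.290·-2155.106626) / 950.542080 = -30.087150
y = (58.086·-2155.106626 − -1906.767909·84.142) / 950.542080 = 37.092247
|P − Q| = √((-30.087150 − 19.320)² + (37.092247 − 40.724)²) = 49.540449

49.540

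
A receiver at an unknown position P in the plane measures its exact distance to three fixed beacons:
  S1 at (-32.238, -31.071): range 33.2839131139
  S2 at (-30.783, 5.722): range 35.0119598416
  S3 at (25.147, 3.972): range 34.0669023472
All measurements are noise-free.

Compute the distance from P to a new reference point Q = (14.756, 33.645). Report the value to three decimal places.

52.126

eq1: (x + 32.238)² + (y + 31.071)² = 33.2839131139²
eq2: (x + 30.783)² + (y − 5.722)² = 35.0119598416²
eq3: (x − 25.147)² + (y − 3.972)² = 34.0669023472²
eq3−eq1, eq3−eq2 (x²,y² cancel):
  -114.770·x − 70.086·y = 1409.282255
  -111.860·x + 3.500·y = 266.902484
det = -114.770·3.500 − -70.086·-111.860 = -8241.514960
x = (1409.282255·3.500 − -70.086·266.902484) / -8241.514960 = -2.868237
y = (-114.770·266.902484 − 1409.282255·-111.860) / -8241.514960 = -15.410991
|P − Q| = √((-2.868237 − 14.756)² + (-15.410991 − 33.645)²) = 52.125848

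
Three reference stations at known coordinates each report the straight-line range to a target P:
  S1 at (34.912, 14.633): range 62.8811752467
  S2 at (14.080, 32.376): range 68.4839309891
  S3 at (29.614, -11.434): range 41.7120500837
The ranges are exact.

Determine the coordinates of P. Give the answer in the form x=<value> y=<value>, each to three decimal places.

eq1: (x − 34.912)² + (y − 14.633)² = 62.8811752467²
eq2: (x − 14.080)² + (y − 32.376)² = 68.4839309891²
eq3: (x − 29.614)² + (y + 11.434)² = 41.7120500837²
eq1−eq3, eq1−eq2 (x²,y² cancel):
  -10.596·x − 52.134·y = 1788.899997
  -41.664·x + 35.486·y = -922.527260
det = -10.596·35.486 − -52.134·-41.664 = -2548.120632
x = (1788.899997·35.486 − -52.134·-922.527260) / -2548.120632 = -6.038124
y = (-10.596·-922.527260 − 1788.899997·-41.664) / -2548.120632 = -33.086278

x=-6.038 y=-33.086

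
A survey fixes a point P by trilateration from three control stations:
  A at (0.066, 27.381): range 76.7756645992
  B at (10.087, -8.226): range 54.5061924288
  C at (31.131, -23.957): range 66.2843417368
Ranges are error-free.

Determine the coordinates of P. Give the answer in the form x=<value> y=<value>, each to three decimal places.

x=-32.626 y=-42.087

eq1: (x − 0.066)² + (y − 27.381)² = 76.7756645992²
eq2: (x − 10.087)² + (y + 8.226)² = 54.5061924288²
eq3: (x − 31.131)² + (y + 23.957)² = 66.2843417368²
eq2−eq3, eq2−eq1 (x²,y² cancel):
  42.088·x − 31.462·y = -49.026581
  -20.042·x + 71.214·y = -2343.268790
det = 42.088·71.214 − -31.462·-20.042 = 2366.693428
x = (-49.026581·71.214 − -31.462·-2343.268790) / 2366.693428 = -32.625815
y = (42.088·-2343.268790 − -49.026581·-20.042) / 2366.693428 = -42.086603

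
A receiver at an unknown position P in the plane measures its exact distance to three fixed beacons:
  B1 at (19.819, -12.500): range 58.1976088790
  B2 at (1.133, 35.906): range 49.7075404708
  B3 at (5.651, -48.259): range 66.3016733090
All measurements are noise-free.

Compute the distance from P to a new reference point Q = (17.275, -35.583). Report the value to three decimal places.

66.051

eq1: (x − 19.819)² + (y + 12.500)² = 58.1976088790²
eq2: (x − 1.133)² + (y − 35.906)² = 49.7075404708²
eq3: (x − 5.651)² + (y + 48.259)² = 66.3016733090²
eq2−eq1, eq2−eq3 (x²,y² cancel):
  37.372·x − 96.812·y = -1657.603864
  9.036·x − 168.330·y = -854.731947
det = 37.372·-168.330 − -96.812·9.036 = -5416.035528
x = (-1657.603864·-168.330 − -96.812·-854.731947) / -5416.035528 = -36.239819
y = (37.372·-854.731947 − -1657.603864·9.036) / -5416.035528 = 3.132353
|P − Q| = √((-36.239819 − 17.275)² + (3.132353 − -35.583)²) = 66.050847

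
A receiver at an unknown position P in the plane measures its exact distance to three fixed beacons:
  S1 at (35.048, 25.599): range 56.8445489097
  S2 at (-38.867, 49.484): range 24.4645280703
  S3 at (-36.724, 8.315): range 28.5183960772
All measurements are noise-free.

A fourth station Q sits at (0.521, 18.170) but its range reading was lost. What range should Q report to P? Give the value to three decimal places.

26.108

eq1: (x − 35.048)² + (y − 25.599)² = 56.8445489097²
eq2: (x + 38.867)² + (y − 49.484)² = 24.4645280703²
eq3: (x + 36.724)² + (y − 8.315)² = 28.5183960772²
eq1−eq3, eq1−eq2 (x²,y² cancel):
  -143.544·x − 34.568·y = 1952.124122
  -147.830·x + 47.770·y = 4708.428447
det = -143.544·47.770 − -34.568·-147.830 = -11967.284320
x = (1952.124122·47.770 − -34.568·4708.428447) / -11967.284320 = -21.392817
y = (-143.544·4708.428447 − 1952.124122·-147.830) / -11967.284320 = 32.361907
|P − Q| = √((-21.392817 − 0.521)² + (32.361907 − 18.170)²) = 26.107961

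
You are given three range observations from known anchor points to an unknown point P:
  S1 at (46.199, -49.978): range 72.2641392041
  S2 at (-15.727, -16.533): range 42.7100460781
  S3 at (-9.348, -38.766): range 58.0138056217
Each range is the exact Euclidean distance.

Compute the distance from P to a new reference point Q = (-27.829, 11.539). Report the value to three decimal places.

eq1: (x − 46.199)² + (y + 49.978)² = 72.2641392041²
eq2: (x + 15.727)² + (y + 16.533)² = 42.7100460781²
eq3: (x + 9.348)² + (y + 38.766)² = 58.0138056217²
eq1−eq3, eq1−eq2 (x²,y² cancel):
  -111.094·x + 22.424·y = -1185.456053
  -123.852·x + 66.890·y = -713.511688
det = -111.094·66.890 − 22.424·-123.852 = -4653.820412
x = (-1185.456053·66.890 − 22.424·-713.511688) / -4653.820412 = 13.600733
y = (-111.094·-713.511688 − -1185.456053·-123.852) / -4653.820412 = 14.515866
|P − Q| = √((13.600733 − -27.829)² + (14.515866 − 11.539)²) = 41.536544

41.537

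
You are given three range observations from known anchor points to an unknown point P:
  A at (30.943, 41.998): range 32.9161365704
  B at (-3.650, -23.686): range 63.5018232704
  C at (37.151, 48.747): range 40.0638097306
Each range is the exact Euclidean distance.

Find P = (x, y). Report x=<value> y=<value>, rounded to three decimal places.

eq1: (x − 30.943)² + (y − 41.998)² = 32.9161365704²
eq2: (x + 3.650)² + (y + 23.686)² = 63.5018232704²
eq3: (x − 37.151)² + (y − 48.747)² = 40.0638097306²
eq1−eq2, eq1−eq3 (x²,y² cancel):
  -69.186·x − 131.368·y = -5095.961669
  12.416·x + 13.498·y = 513.528754
det = -69.186·13.498 − -131.368·12.416 = 697.192460
x = (-5095.961669·13.498 − -131.368·513.528754) / 697.192460 = -1.899110
y = (-69.186·513.528754 − -5095.961669·12.416) / 697.192460 = 39.791681

x=-1.899 y=39.792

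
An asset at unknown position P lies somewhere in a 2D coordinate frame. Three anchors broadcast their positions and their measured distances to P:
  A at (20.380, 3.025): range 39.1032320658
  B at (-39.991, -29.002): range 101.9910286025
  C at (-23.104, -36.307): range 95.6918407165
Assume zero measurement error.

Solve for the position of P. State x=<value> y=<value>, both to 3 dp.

x=36.222 y=38.776

eq1: (x − 20.380)² + (y − 3.025)² = 39.1032320658²
eq2: (x + 39.991)² + (y + 29.002)² = 101.9910286025²
eq3: (x + 23.104)² + (y + 36.307)² = 95.6918407165²
eq1−eq3, eq1−eq2 (x²,y² cancel):
  -86.968·x − 78.664·y = -6200.367582
  -120.742·x − 64.054·y = -6857.206097
det = -86.968·-64.054 − -78.664·-120.742 = -3927.400416
x = (-6200.367582·-64.054 − -78.664·-6857.206097) / -3927.400416 = 36.221648
y = (-86.968·-6857.206097 − -6200.367582·-120.742) / -3927.400416 = 38.775594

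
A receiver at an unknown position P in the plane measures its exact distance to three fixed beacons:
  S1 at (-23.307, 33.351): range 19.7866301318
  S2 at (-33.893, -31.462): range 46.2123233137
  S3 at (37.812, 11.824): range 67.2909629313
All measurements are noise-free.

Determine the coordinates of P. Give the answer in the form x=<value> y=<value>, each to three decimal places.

eq1: (x + 23.307)² + (y − 33.351)² = 19.7866301318²
eq2: (x + 33.893)² + (y + 31.462)² = 46.2123233137²
eq3: (x − 37.812)² + (y − 11.824)² = 67.2909629313²
eq2−eq3, eq2−eq1 (x²,y² cancel):
  143.410·x + 86.572·y = -2961.533439
  21.172·x + 129.626·y = 1260.980651
det = 143.410·129.626 − 86.572·21.172 = 16756.762276
x = (-2961.533439·129.626 − 86.572·1260.980651) / 16756.762276 = -29.424381
y = (143.410·1260.980651 − -2961.533439·21.172) / 16756.762276 = 14.533764

x=-29.424 y=14.534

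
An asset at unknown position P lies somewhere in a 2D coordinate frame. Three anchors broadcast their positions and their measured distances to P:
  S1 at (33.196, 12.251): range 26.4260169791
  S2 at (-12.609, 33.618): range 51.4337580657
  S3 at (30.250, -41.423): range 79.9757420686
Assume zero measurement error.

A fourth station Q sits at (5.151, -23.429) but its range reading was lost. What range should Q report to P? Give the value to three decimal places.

eq1: (x − 33.196)² + (y − 12.251)² = 26.4260169791²
eq2: (x + 12.609)² + (y − 33.618)² = 51.4337580657²
eq3: (x − 30.250)² + (y + 41.423)² = 79.9757420686²
eq3−eq2, eq3−eq1 (x²,y² cancel):
  -85.718·x + 150.082·y = 2408.917227
  5.892·x + 107.348·y = 4318.918934
det = -85.718·107.348 − 150.082·5.892 = -10085.939008
x = (2408.917227·107.348 − 150.082·4318.918934) / -10085.939008 = 38.627989
y = (-85.718·4318.918934 − 2408.917227·5.892) / -10085.939008 = 38.112707
|P − Q| = √((38.627989 − 5.151)² + (38.112707 − -23.429)²) = 70.057765

70.058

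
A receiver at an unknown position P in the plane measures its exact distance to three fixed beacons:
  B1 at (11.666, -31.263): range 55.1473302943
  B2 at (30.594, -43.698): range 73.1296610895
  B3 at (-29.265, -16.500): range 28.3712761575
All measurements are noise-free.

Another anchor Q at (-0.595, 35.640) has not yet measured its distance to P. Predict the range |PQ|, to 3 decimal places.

eq1: (x − 11.666)² + (y + 31.263)² = 55.1473302943²
eq2: (x − 30.594)² + (y + 43.698)² = 73.1296610895²
eq3: (x + 29.265)² + (y + 16.500)² = 28.3712761575²
eq2−eq1, eq2−eq3 (x²,y² cancel):
  -37.856·x + 24.870·y = 574.681977
  -119.718·x + 54.396·y = 2826.200205
det = -37.856·54.396 − 24.870·-119.718 = 918.171684
x = (574.681977·54.396 − 24.870·2826.200205) / 918.171684 = -42.505339
y = (-37.856·2826.200205 − 574.681977·-119.718) / 918.171684 = -41.592285
|P − Q| = √((-42.505339 − -0.595)² + (-41.592285 − 35.640)²) = 87.870941

87.871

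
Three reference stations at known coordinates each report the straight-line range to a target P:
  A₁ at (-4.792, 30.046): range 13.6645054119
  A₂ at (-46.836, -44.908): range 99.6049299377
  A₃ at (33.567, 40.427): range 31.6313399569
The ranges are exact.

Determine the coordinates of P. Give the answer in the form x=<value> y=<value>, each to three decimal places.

x=1.971 y=41.920

eq1: (x + 4.792)² + (y − 30.046)² = 13.6645054119²
eq2: (x + 46.836)² + (y + 44.908)² = 99.6049299377²
eq3: (x − 33.567)² + (y − 40.427)² = 31.6313399569²
eq1−eq2, eq1−eq3 (x²,y² cancel):
  -84.088·x − 149.908·y = -6449.809380
  76.718·x + 20.762·y = 1021.537479
det = -84.088·20.762 − -149.908·76.718 = 9754.806888
x = (-6449.809380·20.762 − -149.908·1021.537479) / 9754.806888 = 1.970895
y = (-84.088·1021.537479 − -6449.809380·76.718) / 9754.806888 = 41.919583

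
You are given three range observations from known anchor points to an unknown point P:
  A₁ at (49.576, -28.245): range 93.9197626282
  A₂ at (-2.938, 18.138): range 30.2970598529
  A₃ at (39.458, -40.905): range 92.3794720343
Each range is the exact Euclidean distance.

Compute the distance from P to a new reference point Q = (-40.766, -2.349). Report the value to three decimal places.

eq1: (x − 49.576)² + (y + 28.245)² = 93.9197626282²
eq2: (x + 2.938)² + (y − 18.138)² = 30.2970598529²
eq3: (x − 39.458)² + (y + 40.905)² = 92.3794720343²
eq2−eq1, eq2−eq3 (x²,y² cancel):
  105.028·x − 92.766·y = -4985.069063
  84.792·x − 118.086·y = -4723.521117
det = 105.028·-118.086 − -92.766·84.792 = -4536.521736
x = (-4985.069063·-118.086 − -92.766·-4723.521117) / -4536.521736 = -33.171825
y = (105.028·-4723.521117 − -4985.069063·84.792) / -4536.521736 = 16.181560
|P − Q| = √((-33.171825 − -40.766)² + (16.181560 − -2.349)²) = 20.026312

20.026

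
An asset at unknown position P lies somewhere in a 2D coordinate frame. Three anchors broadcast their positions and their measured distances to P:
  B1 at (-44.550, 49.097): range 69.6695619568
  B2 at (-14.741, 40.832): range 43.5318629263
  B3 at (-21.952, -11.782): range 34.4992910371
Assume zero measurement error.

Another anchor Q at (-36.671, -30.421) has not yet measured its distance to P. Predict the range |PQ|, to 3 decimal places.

eq1: (x + 44.550)² + (y − 49.097)² = 69.6695619568²
eq2: (x + 14.741)² + (y − 40.832)² = 43.5318629263²
eq3: (x + 21.952)² + (y + 11.782)² = 34.4992910371²
eq1−eq3, eq1−eq2 (x²,y² cancel):
  45.196·x − 121.758·y = -110.865300
  59.618·x − 16.530·y = 448.156169
det = 45.196·-16.530 − -121.758·59.618 = 6511.878564
x = (-110.865300·-16.530 − -121.758·448.156169) / 6511.878564 = 8.660973
y = (45.196·448.156169 − -110.865300·59.618) / 6511.878564 = 4.125451
|P − Q| = √((8.660973 − -36.671)² + (4.125451 − -30.421)²) = 56.995131

56.995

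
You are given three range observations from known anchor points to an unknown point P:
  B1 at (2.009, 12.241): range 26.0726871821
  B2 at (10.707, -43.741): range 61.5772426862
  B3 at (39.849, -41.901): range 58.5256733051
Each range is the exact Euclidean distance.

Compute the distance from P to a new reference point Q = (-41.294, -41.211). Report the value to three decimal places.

89.388

eq1: (x − 2.009)² + (y − 12.241)² = 26.0726871821²
eq2: (x − 10.707)² + (y + 43.741)² = 61.5772426862²
eq3: (x − 39.849)² + (y + 41.901)² = 58.5256733051²
eq3−eq1, eq3−eq2 (x²,y² cancel):
  -75.680·x + 108.284·y = -444.289021
  -58.284·x − 3.680·y = -1682.224053
det = -75.680·-3.680 − 108.284·-58.284 = 6589.727056
x = (-444.289021·-3.680 − 108.284·-1682.224053) / 6589.727056 = 27.890826
y = (-75.680·-1682.224053 − -444.289021·-58.284) / 6589.727056 = 15.389981
|P − Q| = √((27.890826 − -41.294)² + (15.389981 − -41.211)²) = 89.387982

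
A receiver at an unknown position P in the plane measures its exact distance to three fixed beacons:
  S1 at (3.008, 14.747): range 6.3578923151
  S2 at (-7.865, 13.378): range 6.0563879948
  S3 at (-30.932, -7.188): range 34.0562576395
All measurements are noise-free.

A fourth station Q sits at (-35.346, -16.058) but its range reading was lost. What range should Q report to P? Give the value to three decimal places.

eq1: (x − 3.008)² + (y − 14.747)² = 6.3578923151²
eq2: (x + 7.865)² + (y − 13.378)² = 6.0563879948²
eq3: (x + 30.932)² + (y + 7.188)² = 34.0562576395²
eq1−eq3, eq1−eq2 (x²,y² cancel):
  -67.880·x − 43.870·y = -337.471995
  -21.746·x − 2.738·y = 18.049995
det = -67.880·-2.738 − -43.870·-21.746 = -768.141580
x = (-337.471995·-2.738 − -43.870·18.049995) / -768.141580 = -2.233770
y = (-67.880·18.049995 − -337.471995·-21.746) / -768.141580 = 11.148856
|P − Q| = √((-2.233770 − -35.346)² + (11.148856 − -16.058)²) = 42.855954

42.856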